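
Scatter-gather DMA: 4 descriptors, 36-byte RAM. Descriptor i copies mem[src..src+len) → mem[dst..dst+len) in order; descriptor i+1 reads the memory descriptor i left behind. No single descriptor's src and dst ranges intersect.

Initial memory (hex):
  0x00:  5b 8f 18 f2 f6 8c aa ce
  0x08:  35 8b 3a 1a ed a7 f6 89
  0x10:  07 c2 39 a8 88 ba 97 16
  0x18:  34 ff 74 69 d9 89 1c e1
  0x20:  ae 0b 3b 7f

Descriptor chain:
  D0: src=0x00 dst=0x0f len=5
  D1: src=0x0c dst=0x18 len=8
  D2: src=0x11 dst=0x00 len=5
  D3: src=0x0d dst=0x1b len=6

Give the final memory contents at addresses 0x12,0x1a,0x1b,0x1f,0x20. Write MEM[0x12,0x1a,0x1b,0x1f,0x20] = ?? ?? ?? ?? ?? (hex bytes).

  after D0: wrote 5B at 0x0f = 5b8f18f2f6
  after D1: wrote 8B at 0x18 = eda7f65b8f18f2f6
  after D2: wrote 5B at 0x00 = 18f2f688ba
  after D3: wrote 6B at 0x1b = a7f65b8f18f2
query mem[0x12]=0xf2, mem[0x1a]=0xf6, mem[0x1b]=0xa7, mem[0x1f]=0x18, mem[0x20]=0xf2

MEM[0x12,0x1a,0x1b,0x1f,0x20] = f2 f6 a7 18 f2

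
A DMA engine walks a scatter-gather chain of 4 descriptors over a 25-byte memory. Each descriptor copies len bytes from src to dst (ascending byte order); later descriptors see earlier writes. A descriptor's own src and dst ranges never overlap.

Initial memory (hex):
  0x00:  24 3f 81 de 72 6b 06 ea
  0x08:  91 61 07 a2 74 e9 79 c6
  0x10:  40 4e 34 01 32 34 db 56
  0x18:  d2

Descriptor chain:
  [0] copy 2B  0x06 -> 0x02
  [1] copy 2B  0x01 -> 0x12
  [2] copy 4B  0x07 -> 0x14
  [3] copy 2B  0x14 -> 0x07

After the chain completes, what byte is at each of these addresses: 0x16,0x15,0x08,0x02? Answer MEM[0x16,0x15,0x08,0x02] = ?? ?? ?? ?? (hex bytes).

[0] 0x06->0x02 len=2 : 06 ea
[1] 0x01->0x12 len=2 : 3f 06
[2] 0x07->0x14 len=4 : ea 91 61 07
[3] 0x14->0x07 len=2 : ea 91
query mem[0x16]=0x61, mem[0x15]=0x91, mem[0x08]=0x91, mem[0x02]=0x06

MEM[0x16,0x15,0x08,0x02] = 61 91 91 06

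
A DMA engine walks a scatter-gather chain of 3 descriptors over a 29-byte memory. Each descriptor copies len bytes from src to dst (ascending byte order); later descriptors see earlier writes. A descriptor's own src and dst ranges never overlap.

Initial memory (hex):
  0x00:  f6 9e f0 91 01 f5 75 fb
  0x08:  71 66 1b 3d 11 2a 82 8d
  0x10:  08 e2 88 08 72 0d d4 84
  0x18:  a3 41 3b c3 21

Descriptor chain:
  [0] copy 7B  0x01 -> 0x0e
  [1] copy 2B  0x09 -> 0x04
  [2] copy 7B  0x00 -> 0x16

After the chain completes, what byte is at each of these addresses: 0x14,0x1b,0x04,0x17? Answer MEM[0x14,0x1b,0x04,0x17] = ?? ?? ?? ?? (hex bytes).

MEM[0x14,0x1b,0x04,0x17] = fb 1b 66 9e

[0] 0x01->0x0e len=7 : 9e f0 91 01 f5 75 fb
[1] 0x09->0x04 len=2 : 66 1b
[2] 0x00->0x16 len=7 : f6 9e f0 91 66 1b 75
query mem[0x14]=0xfb, mem[0x1b]=0x1b, mem[0x04]=0x66, mem[0x17]=0x9e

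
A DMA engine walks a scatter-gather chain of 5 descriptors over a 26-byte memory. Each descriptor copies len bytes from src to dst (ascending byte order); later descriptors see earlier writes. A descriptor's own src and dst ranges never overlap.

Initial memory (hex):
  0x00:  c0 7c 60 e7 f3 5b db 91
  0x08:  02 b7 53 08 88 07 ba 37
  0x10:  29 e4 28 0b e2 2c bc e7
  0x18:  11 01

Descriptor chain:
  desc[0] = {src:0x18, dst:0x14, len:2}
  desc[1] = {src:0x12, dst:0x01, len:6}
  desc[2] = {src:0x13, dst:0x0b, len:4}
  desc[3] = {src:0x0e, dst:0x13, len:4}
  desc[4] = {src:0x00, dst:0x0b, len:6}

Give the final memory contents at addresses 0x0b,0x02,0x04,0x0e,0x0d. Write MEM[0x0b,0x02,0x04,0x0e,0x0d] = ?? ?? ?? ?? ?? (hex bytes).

MEM[0x0b,0x02,0x04,0x0e,0x0d] = c0 0b 01 11 0b

#0 dst[0x14+2] := {0x11,0x01}
#1 dst[0x01+6] := {0x28,0x0b,0x11,0x01,0xbc,0xe7}
#2 dst[0x0b+4] := {0x0b,0x11,0x01,0xbc}
#3 dst[0x13+4] := {0xbc,0x37,0x29,0xe4}
#4 dst[0x0b+6] := {0xc0,0x28,0x0b,0x11,0x01,0xbc}
query mem[0x0b]=0xc0, mem[0x02]=0x0b, mem[0x04]=0x01, mem[0x0e]=0x11, mem[0x0d]=0x0b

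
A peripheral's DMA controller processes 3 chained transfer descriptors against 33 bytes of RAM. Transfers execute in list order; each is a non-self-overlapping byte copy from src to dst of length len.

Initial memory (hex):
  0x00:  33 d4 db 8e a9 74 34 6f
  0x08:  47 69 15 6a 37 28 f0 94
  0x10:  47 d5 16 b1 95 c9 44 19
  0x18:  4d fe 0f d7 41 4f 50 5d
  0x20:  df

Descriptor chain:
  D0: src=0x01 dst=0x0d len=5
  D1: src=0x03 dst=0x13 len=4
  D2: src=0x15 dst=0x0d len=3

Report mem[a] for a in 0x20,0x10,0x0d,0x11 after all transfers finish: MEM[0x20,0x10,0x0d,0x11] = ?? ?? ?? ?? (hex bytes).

MEM[0x20,0x10,0x0d,0x11] = df a9 74 74

D0: mem[0x0d..0x11] <- [d4 db 8e a9 74]
D1: mem[0x13..0x16] <- [8e a9 74 34]
D2: mem[0x0d..0x0f] <- [74 34 19]
query mem[0x20]=0xdf, mem[0x10]=0xa9, mem[0x0d]=0x74, mem[0x11]=0x74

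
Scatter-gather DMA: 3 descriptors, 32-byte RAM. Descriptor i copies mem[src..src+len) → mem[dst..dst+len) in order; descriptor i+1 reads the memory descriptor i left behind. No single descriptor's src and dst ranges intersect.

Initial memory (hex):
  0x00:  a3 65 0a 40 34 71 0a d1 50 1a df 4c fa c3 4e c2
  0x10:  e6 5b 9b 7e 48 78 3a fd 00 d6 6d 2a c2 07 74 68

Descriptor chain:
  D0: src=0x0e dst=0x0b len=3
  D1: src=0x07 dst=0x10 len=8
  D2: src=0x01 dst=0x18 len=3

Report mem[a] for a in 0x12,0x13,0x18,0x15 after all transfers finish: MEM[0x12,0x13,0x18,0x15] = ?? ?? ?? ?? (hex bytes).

[0] 0x0e->0x0b len=3 : 4e c2 e6
[1] 0x07->0x10 len=8 : d1 50 1a df 4e c2 e6 4e
[2] 0x01->0x18 len=3 : 65 0a 40
query mem[0x12]=0x1a, mem[0x13]=0xdf, mem[0x18]=0x65, mem[0x15]=0xc2

MEM[0x12,0x13,0x18,0x15] = 1a df 65 c2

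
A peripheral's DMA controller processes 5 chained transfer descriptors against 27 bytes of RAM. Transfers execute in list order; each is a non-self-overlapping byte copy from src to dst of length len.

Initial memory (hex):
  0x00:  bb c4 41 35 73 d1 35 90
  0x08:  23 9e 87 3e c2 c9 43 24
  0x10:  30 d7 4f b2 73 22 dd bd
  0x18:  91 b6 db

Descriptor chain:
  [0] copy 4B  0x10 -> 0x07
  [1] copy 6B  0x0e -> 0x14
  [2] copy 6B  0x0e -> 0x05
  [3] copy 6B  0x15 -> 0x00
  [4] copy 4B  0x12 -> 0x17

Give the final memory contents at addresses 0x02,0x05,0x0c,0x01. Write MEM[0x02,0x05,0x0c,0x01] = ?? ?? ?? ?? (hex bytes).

#0 dst[0x07+4] := {0x30,0xd7,0x4f,0xb2}
#1 dst[0x14+6] := {0x43,0x24,0x30,0xd7,0x4f,0xb2}
#2 dst[0x05+6] := {0x43,0x24,0x30,0xd7,0x4f,0xb2}
#3 dst[0x00+6] := {0x24,0x30,0xd7,0x4f,0xb2,0xdb}
#4 dst[0x17+4] := {0x4f,0xb2,0x43,0x24}
query mem[0x02]=0xd7, mem[0x05]=0xdb, mem[0x0c]=0xc2, mem[0x01]=0x30

MEM[0x02,0x05,0x0c,0x01] = d7 db c2 30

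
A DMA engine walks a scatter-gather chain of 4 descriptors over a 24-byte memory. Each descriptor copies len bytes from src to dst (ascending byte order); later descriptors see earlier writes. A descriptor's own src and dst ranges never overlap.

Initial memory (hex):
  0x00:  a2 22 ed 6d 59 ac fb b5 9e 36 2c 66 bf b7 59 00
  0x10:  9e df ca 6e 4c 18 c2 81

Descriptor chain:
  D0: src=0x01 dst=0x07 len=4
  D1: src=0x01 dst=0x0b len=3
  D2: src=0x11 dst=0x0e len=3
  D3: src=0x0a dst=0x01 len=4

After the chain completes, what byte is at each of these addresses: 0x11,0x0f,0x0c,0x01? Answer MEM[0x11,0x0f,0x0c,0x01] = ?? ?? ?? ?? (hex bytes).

  after D0: wrote 4B at 0x07 = 22ed6d59
  after D1: wrote 3B at 0x0b = 22ed6d
  after D2: wrote 3B at 0x0e = dfca6e
  after D3: wrote 4B at 0x01 = 5922ed6d
query mem[0x11]=0xdf, mem[0x0f]=0xca, mem[0x0c]=0xed, mem[0x01]=0x59

MEM[0x11,0x0f,0x0c,0x01] = df ca ed 59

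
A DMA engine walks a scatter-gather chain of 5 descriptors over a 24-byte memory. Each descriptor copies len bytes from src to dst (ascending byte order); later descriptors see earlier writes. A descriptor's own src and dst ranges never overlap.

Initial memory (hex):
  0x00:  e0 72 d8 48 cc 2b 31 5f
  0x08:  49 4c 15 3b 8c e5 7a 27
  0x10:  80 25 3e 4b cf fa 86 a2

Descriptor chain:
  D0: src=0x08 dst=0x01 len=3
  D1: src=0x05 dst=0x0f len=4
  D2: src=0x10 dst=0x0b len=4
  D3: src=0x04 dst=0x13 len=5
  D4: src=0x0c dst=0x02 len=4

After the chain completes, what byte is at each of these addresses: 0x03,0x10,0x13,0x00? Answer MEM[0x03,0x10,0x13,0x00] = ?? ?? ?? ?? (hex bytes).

MEM[0x03,0x10,0x13,0x00] = 49 31 cc e0

D0: mem[0x01..0x03] <- [49 4c 15]
D1: mem[0x0f..0x12] <- [2b 31 5f 49]
D2: mem[0x0b..0x0e] <- [31 5f 49 4b]
D3: mem[0x13..0x17] <- [cc 2b 31 5f 49]
D4: mem[0x02..0x05] <- [5f 49 4b 2b]
query mem[0x03]=0x49, mem[0x10]=0x31, mem[0x13]=0xcc, mem[0x00]=0xe0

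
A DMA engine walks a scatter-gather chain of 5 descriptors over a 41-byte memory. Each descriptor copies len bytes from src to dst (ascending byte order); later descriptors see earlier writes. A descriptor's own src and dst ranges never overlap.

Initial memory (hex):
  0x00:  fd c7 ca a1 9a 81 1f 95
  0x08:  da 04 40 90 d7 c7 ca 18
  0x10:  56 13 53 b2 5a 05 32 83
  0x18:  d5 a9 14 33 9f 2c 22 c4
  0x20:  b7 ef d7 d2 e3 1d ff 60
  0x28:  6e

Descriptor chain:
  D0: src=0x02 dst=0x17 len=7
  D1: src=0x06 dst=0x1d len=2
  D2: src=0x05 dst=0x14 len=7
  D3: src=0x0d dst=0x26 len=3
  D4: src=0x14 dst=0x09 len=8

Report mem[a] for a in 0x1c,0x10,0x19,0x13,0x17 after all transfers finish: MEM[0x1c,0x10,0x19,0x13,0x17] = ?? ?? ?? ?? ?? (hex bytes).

#0 dst[0x17+7] := {0xca,0xa1,0x9a,0x81,0x1f,0x95,0xda}
#1 dst[0x1d+2] := {0x1f,0x95}
#2 dst[0x14+7] := {0x81,0x1f,0x95,0xda,0x04,0x40,0x90}
#3 dst[0x26+3] := {0xc7,0xca,0x18}
#4 dst[0x09+8] := {0x81,0x1f,0x95,0xda,0x04,0x40,0x90,0x1f}
query mem[0x1c]=0x95, mem[0x10]=0x1f, mem[0x19]=0x40, mem[0x13]=0xb2, mem[0x17]=0xda

MEM[0x1c,0x10,0x19,0x13,0x17] = 95 1f 40 b2 da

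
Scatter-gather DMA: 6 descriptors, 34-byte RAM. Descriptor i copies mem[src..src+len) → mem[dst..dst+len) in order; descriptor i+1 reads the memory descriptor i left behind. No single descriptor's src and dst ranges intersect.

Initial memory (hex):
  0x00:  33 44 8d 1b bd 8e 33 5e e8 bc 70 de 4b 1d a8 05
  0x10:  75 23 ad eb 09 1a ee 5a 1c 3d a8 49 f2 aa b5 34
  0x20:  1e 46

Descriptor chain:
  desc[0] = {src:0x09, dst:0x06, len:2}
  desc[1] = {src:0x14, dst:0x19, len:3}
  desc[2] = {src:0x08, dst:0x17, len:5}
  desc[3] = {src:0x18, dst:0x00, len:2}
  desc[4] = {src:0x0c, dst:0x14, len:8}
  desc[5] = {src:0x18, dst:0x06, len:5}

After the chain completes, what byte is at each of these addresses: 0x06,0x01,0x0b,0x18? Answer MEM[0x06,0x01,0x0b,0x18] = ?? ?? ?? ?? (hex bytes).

MEM[0x06,0x01,0x0b,0x18] = 75 70 de 75

D0: mem[0x06..0x07] <- [bc 70]
D1: mem[0x19..0x1b] <- [09 1a ee]
D2: mem[0x17..0x1b] <- [e8 bc 70 de 4b]
D3: mem[0x00..0x01] <- [bc 70]
D4: mem[0x14..0x1b] <- [4b 1d a8 05 75 23 ad eb]
D5: mem[0x06..0x0a] <- [75 23 ad eb f2]
query mem[0x06]=0x75, mem[0x01]=0x70, mem[0x0b]=0xde, mem[0x18]=0x75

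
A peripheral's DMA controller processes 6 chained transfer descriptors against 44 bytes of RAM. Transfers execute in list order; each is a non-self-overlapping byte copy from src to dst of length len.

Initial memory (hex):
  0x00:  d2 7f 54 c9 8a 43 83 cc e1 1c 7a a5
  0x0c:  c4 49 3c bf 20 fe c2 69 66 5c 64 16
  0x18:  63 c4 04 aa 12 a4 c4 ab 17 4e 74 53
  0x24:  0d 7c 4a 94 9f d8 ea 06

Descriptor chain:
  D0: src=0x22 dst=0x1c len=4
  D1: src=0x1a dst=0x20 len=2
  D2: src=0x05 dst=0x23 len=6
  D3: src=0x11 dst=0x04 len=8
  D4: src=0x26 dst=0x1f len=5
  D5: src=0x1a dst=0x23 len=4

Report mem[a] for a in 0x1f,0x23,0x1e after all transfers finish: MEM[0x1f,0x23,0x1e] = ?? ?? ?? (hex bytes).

D0: mem[0x1c..0x1f] <- [74 53 0d 7c]
D1: mem[0x20..0x21] <- [04 aa]
D2: mem[0x23..0x28] <- [43 83 cc e1 1c 7a]
D3: mem[0x04..0x0b] <- [fe c2 69 66 5c 64 16 63]
D4: mem[0x1f..0x23] <- [e1 1c 7a d8 ea]
D5: mem[0x23..0x26] <- [04 aa 74 53]
query mem[0x1f]=0xe1, mem[0x23]=0x04, mem[0x1e]=0x0d

MEM[0x1f,0x23,0x1e] = e1 04 0d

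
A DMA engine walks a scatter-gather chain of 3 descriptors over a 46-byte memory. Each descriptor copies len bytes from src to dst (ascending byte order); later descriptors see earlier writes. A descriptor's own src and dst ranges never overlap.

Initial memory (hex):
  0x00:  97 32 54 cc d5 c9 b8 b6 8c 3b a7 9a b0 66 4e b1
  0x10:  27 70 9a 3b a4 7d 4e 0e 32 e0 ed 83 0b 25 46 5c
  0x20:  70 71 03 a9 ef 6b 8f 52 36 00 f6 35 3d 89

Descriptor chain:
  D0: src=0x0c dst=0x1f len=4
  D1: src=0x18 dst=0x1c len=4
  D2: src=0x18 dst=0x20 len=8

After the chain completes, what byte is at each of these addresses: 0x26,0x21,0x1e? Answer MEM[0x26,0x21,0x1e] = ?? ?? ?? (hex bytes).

MEM[0x26,0x21,0x1e] = ed e0 ed

#0 dst[0x1f+4] := {0xb0,0x66,0x4e,0xb1}
#1 dst[0x1c+4] := {0x32,0xe0,0xed,0x83}
#2 dst[0x20+8] := {0x32,0xe0,0xed,0x83,0x32,0xe0,0xed,0x83}
query mem[0x26]=0xed, mem[0x21]=0xe0, mem[0x1e]=0xed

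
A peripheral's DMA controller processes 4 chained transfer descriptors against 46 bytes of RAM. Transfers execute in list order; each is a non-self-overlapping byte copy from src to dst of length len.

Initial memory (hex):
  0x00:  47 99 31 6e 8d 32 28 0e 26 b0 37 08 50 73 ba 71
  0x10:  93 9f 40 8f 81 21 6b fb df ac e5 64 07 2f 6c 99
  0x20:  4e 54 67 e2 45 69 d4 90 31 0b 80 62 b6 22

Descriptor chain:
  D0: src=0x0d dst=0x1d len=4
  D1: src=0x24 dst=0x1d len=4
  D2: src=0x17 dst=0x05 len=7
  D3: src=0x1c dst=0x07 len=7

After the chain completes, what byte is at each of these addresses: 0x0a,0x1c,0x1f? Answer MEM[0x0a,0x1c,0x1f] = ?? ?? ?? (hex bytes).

#0 dst[0x1d+4] := {0x73,0xba,0x71,0x93}
#1 dst[0x1d+4] := {0x45,0x69,0xd4,0x90}
#2 dst[0x05+7] := {0xfb,0xdf,0xac,0xe5,0x64,0x07,0x45}
#3 dst[0x07+7] := {0x07,0x45,0x69,0xd4,0x90,0x54,0x67}
query mem[0x0a]=0xd4, mem[0x1c]=0x07, mem[0x1f]=0xd4

MEM[0x0a,0x1c,0x1f] = d4 07 d4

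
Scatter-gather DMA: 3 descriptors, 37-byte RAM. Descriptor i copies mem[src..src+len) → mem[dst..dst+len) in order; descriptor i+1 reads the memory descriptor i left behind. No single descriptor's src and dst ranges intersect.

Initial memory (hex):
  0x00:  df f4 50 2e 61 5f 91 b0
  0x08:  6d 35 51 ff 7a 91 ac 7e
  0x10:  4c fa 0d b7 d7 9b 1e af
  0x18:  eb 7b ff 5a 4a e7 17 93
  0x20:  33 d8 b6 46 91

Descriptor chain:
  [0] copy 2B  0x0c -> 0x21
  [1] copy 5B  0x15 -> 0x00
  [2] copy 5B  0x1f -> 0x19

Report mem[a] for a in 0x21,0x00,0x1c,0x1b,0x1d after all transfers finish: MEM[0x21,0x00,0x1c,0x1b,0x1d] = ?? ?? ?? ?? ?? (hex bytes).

MEM[0x21,0x00,0x1c,0x1b,0x1d] = 7a 9b 91 7a 46

D0: mem[0x21..0x22] <- [7a 91]
D1: mem[0x00..0x04] <- [9b 1e af eb 7b]
D2: mem[0x19..0x1d] <- [93 33 7a 91 46]
query mem[0x21]=0x7a, mem[0x00]=0x9b, mem[0x1c]=0x91, mem[0x1b]=0x7a, mem[0x1d]=0x46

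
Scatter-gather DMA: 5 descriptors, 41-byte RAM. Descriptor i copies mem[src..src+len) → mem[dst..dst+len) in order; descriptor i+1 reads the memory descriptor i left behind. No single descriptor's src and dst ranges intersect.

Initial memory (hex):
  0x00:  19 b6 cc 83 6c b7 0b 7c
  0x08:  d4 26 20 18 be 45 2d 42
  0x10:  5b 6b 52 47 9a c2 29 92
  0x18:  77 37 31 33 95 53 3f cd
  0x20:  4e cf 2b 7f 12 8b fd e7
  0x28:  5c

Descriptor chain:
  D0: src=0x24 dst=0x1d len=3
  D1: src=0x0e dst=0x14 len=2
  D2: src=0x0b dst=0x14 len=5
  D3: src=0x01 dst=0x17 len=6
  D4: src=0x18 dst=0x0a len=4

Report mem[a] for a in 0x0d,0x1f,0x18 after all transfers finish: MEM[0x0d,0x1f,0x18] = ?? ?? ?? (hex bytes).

  after D0: wrote 3B at 0x1d = 128bfd
  after D1: wrote 2B at 0x14 = 2d42
  after D2: wrote 5B at 0x14 = 18be452d42
  after D3: wrote 6B at 0x17 = b6cc836cb70b
  after D4: wrote 4B at 0x0a = cc836cb7
query mem[0x0d]=0xb7, mem[0x1f]=0xfd, mem[0x18]=0xcc

MEM[0x0d,0x1f,0x18] = b7 fd cc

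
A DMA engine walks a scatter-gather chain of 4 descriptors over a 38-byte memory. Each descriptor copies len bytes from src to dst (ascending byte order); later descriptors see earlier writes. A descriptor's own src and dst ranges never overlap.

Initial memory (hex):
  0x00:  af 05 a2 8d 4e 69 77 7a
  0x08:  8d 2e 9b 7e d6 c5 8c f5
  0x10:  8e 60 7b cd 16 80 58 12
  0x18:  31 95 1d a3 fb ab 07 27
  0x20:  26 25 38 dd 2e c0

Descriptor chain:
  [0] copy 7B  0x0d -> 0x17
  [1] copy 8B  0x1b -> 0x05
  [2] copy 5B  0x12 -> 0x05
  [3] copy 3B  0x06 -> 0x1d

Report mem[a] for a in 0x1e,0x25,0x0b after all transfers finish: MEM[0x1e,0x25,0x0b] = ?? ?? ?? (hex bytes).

MEM[0x1e,0x25,0x0b] = 16 c0 25

#0 dst[0x17+7] := {0xc5,0x8c,0xf5,0x8e,0x60,0x7b,0xcd}
#1 dst[0x05+8] := {0x60,0x7b,0xcd,0x07,0x27,0x26,0x25,0x38}
#2 dst[0x05+5] := {0x7b,0xcd,0x16,0x80,0x58}
#3 dst[0x1d+3] := {0xcd,0x16,0x80}
query mem[0x1e]=0x16, mem[0x25]=0xc0, mem[0x0b]=0x25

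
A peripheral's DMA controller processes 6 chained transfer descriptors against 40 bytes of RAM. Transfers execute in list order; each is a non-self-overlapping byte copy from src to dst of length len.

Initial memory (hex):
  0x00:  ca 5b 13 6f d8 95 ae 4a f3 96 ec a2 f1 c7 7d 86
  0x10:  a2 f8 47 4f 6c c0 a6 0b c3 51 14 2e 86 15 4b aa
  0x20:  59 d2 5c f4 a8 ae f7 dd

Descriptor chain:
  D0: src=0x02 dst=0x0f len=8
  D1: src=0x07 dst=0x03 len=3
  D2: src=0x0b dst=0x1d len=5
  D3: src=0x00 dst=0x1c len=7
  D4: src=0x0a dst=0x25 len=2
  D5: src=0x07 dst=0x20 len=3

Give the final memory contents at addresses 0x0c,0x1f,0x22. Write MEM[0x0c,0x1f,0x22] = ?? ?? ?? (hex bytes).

MEM[0x0c,0x1f,0x22] = f1 4a 96

D0: mem[0x0f..0x16] <- [13 6f d8 95 ae 4a f3 96]
D1: mem[0x03..0x05] <- [4a f3 96]
D2: mem[0x1d..0x21] <- [a2 f1 c7 7d 13]
D3: mem[0x1c..0x22] <- [ca 5b 13 4a f3 96 ae]
D4: mem[0x25..0x26] <- [ec a2]
D5: mem[0x20..0x22] <- [4a f3 96]
query mem[0x0c]=0xf1, mem[0x1f]=0x4a, mem[0x22]=0x96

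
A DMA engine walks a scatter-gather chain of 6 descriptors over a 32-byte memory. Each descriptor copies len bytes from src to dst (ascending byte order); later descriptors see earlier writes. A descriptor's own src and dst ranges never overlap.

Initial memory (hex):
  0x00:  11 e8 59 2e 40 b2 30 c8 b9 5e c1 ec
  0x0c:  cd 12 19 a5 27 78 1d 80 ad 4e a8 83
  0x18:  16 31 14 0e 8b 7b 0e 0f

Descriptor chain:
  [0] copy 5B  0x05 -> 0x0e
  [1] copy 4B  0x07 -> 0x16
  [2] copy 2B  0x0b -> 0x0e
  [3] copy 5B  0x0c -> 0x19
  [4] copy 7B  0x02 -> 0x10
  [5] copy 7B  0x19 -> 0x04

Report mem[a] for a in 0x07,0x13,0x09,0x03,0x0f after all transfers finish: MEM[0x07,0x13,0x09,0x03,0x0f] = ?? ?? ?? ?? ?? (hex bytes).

#0 dst[0x0e+5] := {0xb2,0x30,0xc8,0xb9,0x5e}
#1 dst[0x16+4] := {0xc8,0xb9,0x5e,0xc1}
#2 dst[0x0e+2] := {0xec,0xcd}
#3 dst[0x19+5] := {0xcd,0x12,0xec,0xcd,0xc8}
#4 dst[0x10+7] := {0x59,0x2e,0x40,0xb2,0x30,0xc8,0xb9}
#5 dst[0x04+7] := {0xcd,0x12,0xec,0xcd,0xc8,0x0e,0x0f}
query mem[0x07]=0xcd, mem[0x13]=0xb2, mem[0x09]=0x0e, mem[0x03]=0x2e, mem[0x0f]=0xcd

MEM[0x07,0x13,0x09,0x03,0x0f] = cd b2 0e 2e cd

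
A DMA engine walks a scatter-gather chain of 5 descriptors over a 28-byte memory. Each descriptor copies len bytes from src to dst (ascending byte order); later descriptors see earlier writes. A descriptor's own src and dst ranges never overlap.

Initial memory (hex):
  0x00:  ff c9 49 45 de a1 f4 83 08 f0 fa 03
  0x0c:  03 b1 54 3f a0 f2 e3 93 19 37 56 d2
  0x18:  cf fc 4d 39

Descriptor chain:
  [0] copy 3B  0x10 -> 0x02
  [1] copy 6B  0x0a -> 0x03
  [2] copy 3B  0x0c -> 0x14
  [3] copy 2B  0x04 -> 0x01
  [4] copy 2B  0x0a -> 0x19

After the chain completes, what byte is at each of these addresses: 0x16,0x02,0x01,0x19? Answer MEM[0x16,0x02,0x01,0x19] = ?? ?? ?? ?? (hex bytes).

MEM[0x16,0x02,0x01,0x19] = 54 03 03 fa

  after D0: wrote 3B at 0x02 = a0f2e3
  after D1: wrote 6B at 0x03 = fa0303b1543f
  after D2: wrote 3B at 0x14 = 03b154
  after D3: wrote 2B at 0x01 = 0303
  after D4: wrote 2B at 0x19 = fa03
query mem[0x16]=0x54, mem[0x02]=0x03, mem[0x01]=0x03, mem[0x19]=0xfa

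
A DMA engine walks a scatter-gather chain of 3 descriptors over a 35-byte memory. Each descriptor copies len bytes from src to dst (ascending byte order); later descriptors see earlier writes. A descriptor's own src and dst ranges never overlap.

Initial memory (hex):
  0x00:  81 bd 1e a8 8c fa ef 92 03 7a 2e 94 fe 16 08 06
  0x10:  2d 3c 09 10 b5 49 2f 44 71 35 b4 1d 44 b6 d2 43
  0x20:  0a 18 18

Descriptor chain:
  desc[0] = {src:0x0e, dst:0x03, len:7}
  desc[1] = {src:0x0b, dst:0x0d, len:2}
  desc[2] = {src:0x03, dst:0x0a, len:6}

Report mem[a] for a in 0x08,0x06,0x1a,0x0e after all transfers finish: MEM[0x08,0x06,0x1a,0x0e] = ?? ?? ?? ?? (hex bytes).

D0: mem[0x03..0x09] <- [08 06 2d 3c 09 10 b5]
D1: mem[0x0d..0x0e] <- [94 fe]
D2: mem[0x0a..0x0f] <- [08 06 2d 3c 09 10]
query mem[0x08]=0x10, mem[0x06]=0x3c, mem[0x1a]=0xb4, mem[0x0e]=0x09

MEM[0x08,0x06,0x1a,0x0e] = 10 3c b4 09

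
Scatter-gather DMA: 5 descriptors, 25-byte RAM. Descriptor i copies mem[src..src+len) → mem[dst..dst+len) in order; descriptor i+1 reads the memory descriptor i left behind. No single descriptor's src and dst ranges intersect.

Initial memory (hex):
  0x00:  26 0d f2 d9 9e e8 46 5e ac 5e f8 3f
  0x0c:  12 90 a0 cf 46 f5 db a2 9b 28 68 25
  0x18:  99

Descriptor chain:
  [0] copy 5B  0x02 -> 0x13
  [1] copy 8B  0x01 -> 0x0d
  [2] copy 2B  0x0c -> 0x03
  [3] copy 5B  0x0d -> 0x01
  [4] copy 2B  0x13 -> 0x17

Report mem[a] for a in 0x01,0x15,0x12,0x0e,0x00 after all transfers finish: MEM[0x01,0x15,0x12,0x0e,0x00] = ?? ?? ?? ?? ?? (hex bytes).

MEM[0x01,0x15,0x12,0x0e,0x00] = 0d 9e 46 f2 26

  after D0: wrote 5B at 0x13 = f2d99ee846
  after D1: wrote 8B at 0x0d = 0df2d99ee8465eac
  after D2: wrote 2B at 0x03 = 120d
  after D3: wrote 5B at 0x01 = 0df2d99ee8
  after D4: wrote 2B at 0x17 = 5eac
query mem[0x01]=0x0d, mem[0x15]=0x9e, mem[0x12]=0x46, mem[0x0e]=0xf2, mem[0x00]=0x26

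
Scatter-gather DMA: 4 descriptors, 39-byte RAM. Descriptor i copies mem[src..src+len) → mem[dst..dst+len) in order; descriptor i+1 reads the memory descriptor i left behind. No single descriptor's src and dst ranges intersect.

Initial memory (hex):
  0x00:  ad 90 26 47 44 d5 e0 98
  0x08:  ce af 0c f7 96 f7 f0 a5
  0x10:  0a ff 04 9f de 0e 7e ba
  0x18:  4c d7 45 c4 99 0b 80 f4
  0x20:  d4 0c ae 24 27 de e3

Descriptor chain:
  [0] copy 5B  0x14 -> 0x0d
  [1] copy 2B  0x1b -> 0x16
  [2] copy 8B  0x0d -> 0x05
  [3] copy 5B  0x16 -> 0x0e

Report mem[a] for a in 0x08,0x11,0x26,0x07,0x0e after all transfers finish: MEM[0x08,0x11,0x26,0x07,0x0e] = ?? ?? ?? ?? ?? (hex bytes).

MEM[0x08,0x11,0x26,0x07,0x0e] = ba d7 e3 7e c4

#0 dst[0x0d+5] := {0xde,0x0e,0x7e,0xba,0x4c}
#1 dst[0x16+2] := {0xc4,0x99}
#2 dst[0x05+8] := {0xde,0x0e,0x7e,0xba,0x4c,0x04,0x9f,0xde}
#3 dst[0x0e+5] := {0xc4,0x99,0x4c,0xd7,0x45}
query mem[0x08]=0xba, mem[0x11]=0xd7, mem[0x26]=0xe3, mem[0x07]=0x7e, mem[0x0e]=0xc4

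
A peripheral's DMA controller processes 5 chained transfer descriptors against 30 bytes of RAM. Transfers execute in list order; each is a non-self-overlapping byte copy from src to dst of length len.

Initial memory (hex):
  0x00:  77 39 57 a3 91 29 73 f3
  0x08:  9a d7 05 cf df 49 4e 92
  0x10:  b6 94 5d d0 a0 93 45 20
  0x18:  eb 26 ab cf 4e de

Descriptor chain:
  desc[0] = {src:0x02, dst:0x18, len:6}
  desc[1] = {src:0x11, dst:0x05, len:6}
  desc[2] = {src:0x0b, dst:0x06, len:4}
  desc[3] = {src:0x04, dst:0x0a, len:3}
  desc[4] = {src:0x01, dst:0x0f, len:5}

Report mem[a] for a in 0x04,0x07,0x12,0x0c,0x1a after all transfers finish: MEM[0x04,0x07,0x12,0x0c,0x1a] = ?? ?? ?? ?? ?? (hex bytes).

MEM[0x04,0x07,0x12,0x0c,0x1a] = 91 df 91 cf 91

D0: mem[0x18..0x1d] <- [57 a3 91 29 73 f3]
D1: mem[0x05..0x0a] <- [94 5d d0 a0 93 45]
D2: mem[0x06..0x09] <- [cf df 49 4e]
D3: mem[0x0a..0x0c] <- [91 94 cf]
D4: mem[0x0f..0x13] <- [39 57 a3 91 94]
query mem[0x04]=0x91, mem[0x07]=0xdf, mem[0x12]=0x91, mem[0x0c]=0xcf, mem[0x1a]=0x91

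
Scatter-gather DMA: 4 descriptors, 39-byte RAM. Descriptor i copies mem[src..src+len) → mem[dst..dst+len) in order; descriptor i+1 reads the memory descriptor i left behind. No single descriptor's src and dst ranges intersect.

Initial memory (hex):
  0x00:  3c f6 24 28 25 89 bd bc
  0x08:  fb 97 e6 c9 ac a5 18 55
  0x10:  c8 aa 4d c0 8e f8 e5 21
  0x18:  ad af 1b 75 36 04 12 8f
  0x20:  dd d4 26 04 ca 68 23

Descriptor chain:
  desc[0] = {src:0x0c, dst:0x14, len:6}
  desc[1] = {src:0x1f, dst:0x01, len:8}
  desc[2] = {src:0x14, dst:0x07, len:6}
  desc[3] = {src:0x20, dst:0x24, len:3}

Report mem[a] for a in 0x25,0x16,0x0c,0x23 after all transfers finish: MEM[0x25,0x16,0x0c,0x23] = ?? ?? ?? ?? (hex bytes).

MEM[0x25,0x16,0x0c,0x23] = d4 18 aa 04

#0 dst[0x14+6] := {0xac,0xa5,0x18,0x55,0xc8,0xaa}
#1 dst[0x01+8] := {0x8f,0xdd,0xd4,0x26,0x04,0xca,0x68,0x23}
#2 dst[0x07+6] := {0xac,0xa5,0x18,0x55,0xc8,0xaa}
#3 dst[0x24+3] := {0xdd,0xd4,0x26}
query mem[0x25]=0xd4, mem[0x16]=0x18, mem[0x0c]=0xaa, mem[0x23]=0x04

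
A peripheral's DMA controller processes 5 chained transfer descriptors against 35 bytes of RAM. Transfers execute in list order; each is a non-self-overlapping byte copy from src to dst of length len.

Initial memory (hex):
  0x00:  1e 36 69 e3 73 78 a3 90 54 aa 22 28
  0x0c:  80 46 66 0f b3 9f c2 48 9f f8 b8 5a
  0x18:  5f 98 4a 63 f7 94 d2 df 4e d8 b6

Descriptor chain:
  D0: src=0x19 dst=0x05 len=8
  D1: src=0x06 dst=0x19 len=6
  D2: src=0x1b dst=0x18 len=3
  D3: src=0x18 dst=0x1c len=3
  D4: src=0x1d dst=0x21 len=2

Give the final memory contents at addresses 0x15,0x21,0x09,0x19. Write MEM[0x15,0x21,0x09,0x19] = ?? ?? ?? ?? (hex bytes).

#0 dst[0x05+8] := {0x98,0x4a,0x63,0xf7,0x94,0xd2,0xdf,0x4e}
#1 dst[0x19+6] := {0x4a,0x63,0xf7,0x94,0xd2,0xdf}
#2 dst[0x18+3] := {0xf7,0x94,0xd2}
#3 dst[0x1c+3] := {0xf7,0x94,0xd2}
#4 dst[0x21+2] := {0x94,0xd2}
query mem[0x15]=0xf8, mem[0x21]=0x94, mem[0x09]=0x94, mem[0x19]=0x94

MEM[0x15,0x21,0x09,0x19] = f8 94 94 94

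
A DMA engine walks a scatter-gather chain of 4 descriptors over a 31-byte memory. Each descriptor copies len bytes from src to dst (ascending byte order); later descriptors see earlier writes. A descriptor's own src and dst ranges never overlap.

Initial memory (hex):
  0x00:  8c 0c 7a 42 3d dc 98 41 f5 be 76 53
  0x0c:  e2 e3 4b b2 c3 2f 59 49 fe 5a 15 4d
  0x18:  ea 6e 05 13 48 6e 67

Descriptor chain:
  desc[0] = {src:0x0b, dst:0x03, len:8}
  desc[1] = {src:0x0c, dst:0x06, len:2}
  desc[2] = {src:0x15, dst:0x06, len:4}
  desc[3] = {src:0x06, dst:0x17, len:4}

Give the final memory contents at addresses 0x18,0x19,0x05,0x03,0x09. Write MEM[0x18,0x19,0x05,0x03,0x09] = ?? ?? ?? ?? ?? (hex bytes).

MEM[0x18,0x19,0x05,0x03,0x09] = 15 4d e3 53 ea

D0: mem[0x03..0x0a] <- [53 e2 e3 4b b2 c3 2f 59]
D1: mem[0x06..0x07] <- [e2 e3]
D2: mem[0x06..0x09] <- [5a 15 4d ea]
D3: mem[0x17..0x1a] <- [5a 15 4d ea]
query mem[0x18]=0x15, mem[0x19]=0x4d, mem[0x05]=0xe3, mem[0x03]=0x53, mem[0x09]=0xea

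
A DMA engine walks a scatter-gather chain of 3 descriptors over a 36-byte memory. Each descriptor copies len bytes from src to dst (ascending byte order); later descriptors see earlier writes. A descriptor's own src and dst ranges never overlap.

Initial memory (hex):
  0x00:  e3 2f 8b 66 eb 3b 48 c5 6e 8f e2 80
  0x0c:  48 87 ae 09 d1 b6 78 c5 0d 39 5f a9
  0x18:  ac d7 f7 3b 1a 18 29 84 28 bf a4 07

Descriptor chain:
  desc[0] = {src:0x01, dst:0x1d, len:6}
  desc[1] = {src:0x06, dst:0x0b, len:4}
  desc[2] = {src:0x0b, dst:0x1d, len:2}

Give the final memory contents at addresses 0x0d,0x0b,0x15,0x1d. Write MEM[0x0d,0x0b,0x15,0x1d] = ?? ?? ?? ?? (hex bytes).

MEM[0x0d,0x0b,0x15,0x1d] = 6e 48 39 48

[0] 0x01->0x1d len=6 : 2f 8b 66 eb 3b 48
[1] 0x06->0x0b len=4 : 48 c5 6e 8f
[2] 0x0b->0x1d len=2 : 48 c5
query mem[0x0d]=0x6e, mem[0x0b]=0x48, mem[0x15]=0x39, mem[0x1d]=0x48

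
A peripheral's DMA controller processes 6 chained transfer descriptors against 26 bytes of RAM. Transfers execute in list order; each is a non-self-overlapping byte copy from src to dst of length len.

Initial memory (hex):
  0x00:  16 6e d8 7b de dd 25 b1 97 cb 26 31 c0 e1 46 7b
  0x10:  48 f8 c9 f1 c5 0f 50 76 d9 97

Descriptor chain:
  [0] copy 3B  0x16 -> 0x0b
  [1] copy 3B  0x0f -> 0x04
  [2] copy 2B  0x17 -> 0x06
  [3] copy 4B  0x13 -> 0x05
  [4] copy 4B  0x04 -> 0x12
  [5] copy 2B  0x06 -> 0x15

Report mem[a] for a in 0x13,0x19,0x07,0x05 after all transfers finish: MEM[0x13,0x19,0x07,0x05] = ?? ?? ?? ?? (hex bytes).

  after D0: wrote 3B at 0x0b = 5076d9
  after D1: wrote 3B at 0x04 = 7b48f8
  after D2: wrote 2B at 0x06 = 76d9
  after D3: wrote 4B at 0x05 = f1c50f50
  after D4: wrote 4B at 0x12 = 7bf1c50f
  after D5: wrote 2B at 0x15 = c50f
query mem[0x13]=0xf1, mem[0x19]=0x97, mem[0x07]=0x0f, mem[0x05]=0xf1

MEM[0x13,0x19,0x07,0x05] = f1 97 0f f1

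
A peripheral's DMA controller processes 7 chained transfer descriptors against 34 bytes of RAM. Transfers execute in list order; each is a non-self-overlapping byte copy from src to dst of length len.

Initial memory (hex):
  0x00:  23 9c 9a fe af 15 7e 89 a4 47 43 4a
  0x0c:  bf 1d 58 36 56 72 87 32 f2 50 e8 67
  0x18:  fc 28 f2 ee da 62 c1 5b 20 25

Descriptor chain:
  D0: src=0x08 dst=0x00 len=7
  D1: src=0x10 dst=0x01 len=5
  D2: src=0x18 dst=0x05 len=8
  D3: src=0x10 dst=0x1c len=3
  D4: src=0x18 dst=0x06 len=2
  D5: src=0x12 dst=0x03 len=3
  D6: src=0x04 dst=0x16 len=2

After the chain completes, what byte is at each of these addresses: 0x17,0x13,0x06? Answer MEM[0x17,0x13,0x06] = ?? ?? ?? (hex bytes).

[0] 0x08->0x00 len=7 : a4 47 43 4a bf 1d 58
[1] 0x10->0x01 len=5 : 56 72 87 32 f2
[2] 0x18->0x05 len=8 : fc 28 f2 ee da 62 c1 5b
[3] 0x10->0x1c len=3 : 56 72 87
[4] 0x18->0x06 len=2 : fc 28
[5] 0x12->0x03 len=3 : 87 32 f2
[6] 0x04->0x16 len=2 : 32 f2
query mem[0x17]=0xf2, mem[0x13]=0x32, mem[0x06]=0xfc

MEM[0x17,0x13,0x06] = f2 32 fc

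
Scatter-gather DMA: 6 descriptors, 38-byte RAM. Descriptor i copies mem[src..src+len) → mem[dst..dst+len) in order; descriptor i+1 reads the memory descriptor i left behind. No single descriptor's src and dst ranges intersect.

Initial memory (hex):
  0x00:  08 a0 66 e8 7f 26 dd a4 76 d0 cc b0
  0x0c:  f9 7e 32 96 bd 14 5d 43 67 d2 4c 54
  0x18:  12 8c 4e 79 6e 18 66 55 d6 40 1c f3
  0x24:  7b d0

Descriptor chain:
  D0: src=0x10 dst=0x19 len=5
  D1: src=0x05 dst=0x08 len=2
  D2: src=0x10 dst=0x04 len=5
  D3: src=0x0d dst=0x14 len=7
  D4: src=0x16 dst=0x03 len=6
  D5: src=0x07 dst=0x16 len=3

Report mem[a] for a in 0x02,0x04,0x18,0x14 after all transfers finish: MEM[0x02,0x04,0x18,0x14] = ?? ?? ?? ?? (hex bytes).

#0 dst[0x19+5] := {0xbd,0x14,0x5d,0x43,0x67}
#1 dst[0x08+2] := {0x26,0xdd}
#2 dst[0x04+5] := {0xbd,0x14,0x5d,0x43,0x67}
#3 dst[0x14+7] := {0x7e,0x32,0x96,0xbd,0x14,0x5d,0x43}
#4 dst[0x03+6] := {0x96,0xbd,0x14,0x5d,0x43,0x5d}
#5 dst[0x16+3] := {0x43,0x5d,0xdd}
query mem[0x02]=0x66, mem[0x04]=0xbd, mem[0x18]=0xdd, mem[0x14]=0x7e

MEM[0x02,0x04,0x18,0x14] = 66 bd dd 7e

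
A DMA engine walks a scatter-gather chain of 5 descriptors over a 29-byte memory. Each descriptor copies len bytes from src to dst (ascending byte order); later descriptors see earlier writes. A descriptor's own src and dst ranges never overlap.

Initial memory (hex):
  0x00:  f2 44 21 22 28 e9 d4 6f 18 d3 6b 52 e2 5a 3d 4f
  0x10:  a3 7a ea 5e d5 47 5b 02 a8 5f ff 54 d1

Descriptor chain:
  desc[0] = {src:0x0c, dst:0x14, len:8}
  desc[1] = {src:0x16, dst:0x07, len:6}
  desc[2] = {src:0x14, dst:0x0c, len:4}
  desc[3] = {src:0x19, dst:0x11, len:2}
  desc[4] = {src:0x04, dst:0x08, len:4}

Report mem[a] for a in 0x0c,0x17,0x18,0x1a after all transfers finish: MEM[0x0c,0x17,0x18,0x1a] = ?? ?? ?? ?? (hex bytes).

MEM[0x0c,0x17,0x18,0x1a] = e2 4f a3 ea

D0: mem[0x14..0x1b] <- [e2 5a 3d 4f a3 7a ea 5e]
D1: mem[0x07..0x0c] <- [3d 4f a3 7a ea 5e]
D2: mem[0x0c..0x0f] <- [e2 5a 3d 4f]
D3: mem[0x11..0x12] <- [7a ea]
D4: mem[0x08..0x0b] <- [28 e9 d4 3d]
query mem[0x0c]=0xe2, mem[0x17]=0x4f, mem[0x18]=0xa3, mem[0x1a]=0xea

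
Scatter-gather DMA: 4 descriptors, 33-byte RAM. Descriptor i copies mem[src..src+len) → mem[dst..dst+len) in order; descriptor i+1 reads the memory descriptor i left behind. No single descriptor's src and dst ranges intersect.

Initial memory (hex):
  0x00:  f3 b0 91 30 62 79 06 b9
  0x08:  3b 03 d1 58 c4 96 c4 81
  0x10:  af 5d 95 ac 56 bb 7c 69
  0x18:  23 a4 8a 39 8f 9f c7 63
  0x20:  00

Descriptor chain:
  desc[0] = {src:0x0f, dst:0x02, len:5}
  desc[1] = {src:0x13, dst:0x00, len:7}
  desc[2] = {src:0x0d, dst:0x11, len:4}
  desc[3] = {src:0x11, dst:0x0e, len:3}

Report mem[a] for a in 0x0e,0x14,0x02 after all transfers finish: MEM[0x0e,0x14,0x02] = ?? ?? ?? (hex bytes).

D0: mem[0x02..0x06] <- [81 af 5d 95 ac]
D1: mem[0x00..0x06] <- [ac 56 bb 7c 69 23 a4]
D2: mem[0x11..0x14] <- [96 c4 81 af]
D3: mem[0x0e..0x10] <- [96 c4 81]
query mem[0x0e]=0x96, mem[0x14]=0xaf, mem[0x02]=0xbb

MEM[0x0e,0x14,0x02] = 96 af bb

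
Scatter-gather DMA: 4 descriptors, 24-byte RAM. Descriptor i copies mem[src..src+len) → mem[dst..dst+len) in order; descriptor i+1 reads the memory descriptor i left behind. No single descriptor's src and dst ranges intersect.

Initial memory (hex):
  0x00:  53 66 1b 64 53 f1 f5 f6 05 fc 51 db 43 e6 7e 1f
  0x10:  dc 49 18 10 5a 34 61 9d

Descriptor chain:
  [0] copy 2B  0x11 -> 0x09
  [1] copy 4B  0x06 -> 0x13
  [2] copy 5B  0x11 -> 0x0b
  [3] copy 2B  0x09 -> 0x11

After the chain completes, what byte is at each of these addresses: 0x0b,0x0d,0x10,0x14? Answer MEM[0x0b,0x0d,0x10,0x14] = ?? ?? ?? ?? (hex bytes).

#0 dst[0x09+2] := {0x49,0x18}
#1 dst[0x13+4] := {0xf5,0xf6,0x05,0x49}
#2 dst[0x0b+5] := {0x49,0x18,0xf5,0xf6,0x05}
#3 dst[0x11+2] := {0x49,0x18}
query mem[0x0b]=0x49, mem[0x0d]=0xf5, mem[0x10]=0xdc, mem[0x14]=0xf6

MEM[0x0b,0x0d,0x10,0x14] = 49 f5 dc f6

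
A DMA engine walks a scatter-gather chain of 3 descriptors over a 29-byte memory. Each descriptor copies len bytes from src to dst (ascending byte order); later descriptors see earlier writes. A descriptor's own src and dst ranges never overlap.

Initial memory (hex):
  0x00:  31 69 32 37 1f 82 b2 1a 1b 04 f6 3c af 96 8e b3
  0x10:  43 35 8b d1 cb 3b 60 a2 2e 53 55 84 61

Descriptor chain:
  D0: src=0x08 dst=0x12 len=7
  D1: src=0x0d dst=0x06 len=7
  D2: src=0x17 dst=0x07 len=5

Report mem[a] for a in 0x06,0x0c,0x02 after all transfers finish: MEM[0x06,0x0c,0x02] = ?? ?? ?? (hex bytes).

MEM[0x06,0x0c,0x02] = 96 04 32

[0] 0x08->0x12 len=7 : 1b 04 f6 3c af 96 8e
[1] 0x0d->0x06 len=7 : 96 8e b3 43 35 1b 04
[2] 0x17->0x07 len=5 : 96 8e 53 55 84
query mem[0x06]=0x96, mem[0x0c]=0x04, mem[0x02]=0x32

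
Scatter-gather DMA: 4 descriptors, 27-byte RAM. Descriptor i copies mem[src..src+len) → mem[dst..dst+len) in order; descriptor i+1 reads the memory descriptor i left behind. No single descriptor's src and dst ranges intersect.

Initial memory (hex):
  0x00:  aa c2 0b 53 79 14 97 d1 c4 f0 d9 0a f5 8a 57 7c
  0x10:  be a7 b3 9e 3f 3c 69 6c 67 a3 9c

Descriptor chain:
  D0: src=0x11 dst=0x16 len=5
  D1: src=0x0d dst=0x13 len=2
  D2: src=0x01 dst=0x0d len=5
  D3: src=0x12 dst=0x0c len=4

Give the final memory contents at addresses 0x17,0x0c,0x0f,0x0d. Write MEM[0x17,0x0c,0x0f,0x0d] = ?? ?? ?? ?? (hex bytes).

D0: mem[0x16..0x1a] <- [a7 b3 9e 3f 3c]
D1: mem[0x13..0x14] <- [8a 57]
D2: mem[0x0d..0x11] <- [c2 0b 53 79 14]
D3: mem[0x0c..0x0f] <- [b3 8a 57 3c]
query mem[0x17]=0xb3, mem[0x0c]=0xb3, mem[0x0f]=0x3c, mem[0x0d]=0x8a

MEM[0x17,0x0c,0x0f,0x0d] = b3 b3 3c 8a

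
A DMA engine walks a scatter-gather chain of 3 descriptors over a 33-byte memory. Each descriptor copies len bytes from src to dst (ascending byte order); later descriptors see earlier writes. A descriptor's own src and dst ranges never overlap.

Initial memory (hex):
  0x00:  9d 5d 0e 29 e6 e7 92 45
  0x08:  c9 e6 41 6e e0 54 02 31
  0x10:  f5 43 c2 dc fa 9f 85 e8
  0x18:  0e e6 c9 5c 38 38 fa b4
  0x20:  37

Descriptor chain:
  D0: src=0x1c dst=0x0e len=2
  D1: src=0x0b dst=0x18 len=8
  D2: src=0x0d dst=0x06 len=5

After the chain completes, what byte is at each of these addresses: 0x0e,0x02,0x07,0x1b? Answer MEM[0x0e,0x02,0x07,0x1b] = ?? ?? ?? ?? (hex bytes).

[0] 0x1c->0x0e len=2 : 38 38
[1] 0x0b->0x18 len=8 : 6e e0 54 38 38 f5 43 c2
[2] 0x0d->0x06 len=5 : 54 38 38 f5 43
query mem[0x0e]=0x38, mem[0x02]=0x0e, mem[0x07]=0x38, mem[0x1b]=0x38

MEM[0x0e,0x02,0x07,0x1b] = 38 0e 38 38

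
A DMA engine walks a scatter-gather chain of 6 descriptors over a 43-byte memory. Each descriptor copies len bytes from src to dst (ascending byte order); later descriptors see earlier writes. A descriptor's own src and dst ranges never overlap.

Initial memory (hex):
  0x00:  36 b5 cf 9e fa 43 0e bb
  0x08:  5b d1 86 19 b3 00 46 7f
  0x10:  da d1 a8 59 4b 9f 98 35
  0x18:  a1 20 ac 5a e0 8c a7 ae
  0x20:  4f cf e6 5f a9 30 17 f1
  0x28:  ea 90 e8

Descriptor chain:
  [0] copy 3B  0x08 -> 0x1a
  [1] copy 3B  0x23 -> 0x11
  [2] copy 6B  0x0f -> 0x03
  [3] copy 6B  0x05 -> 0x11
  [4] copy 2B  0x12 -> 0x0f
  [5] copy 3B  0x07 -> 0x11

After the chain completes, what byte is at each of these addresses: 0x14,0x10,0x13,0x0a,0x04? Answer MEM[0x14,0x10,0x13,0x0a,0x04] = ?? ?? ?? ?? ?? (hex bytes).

MEM[0x14,0x10,0x13,0x0a,0x04] = 4b 30 d1 86 da

  after D0: wrote 3B at 0x1a = 5bd186
  after D1: wrote 3B at 0x11 = 5fa930
  after D2: wrote 6B at 0x03 = 7fda5fa9304b
  after D3: wrote 6B at 0x11 = 5fa9304bd186
  after D4: wrote 2B at 0x0f = a930
  after D5: wrote 3B at 0x11 = 304bd1
query mem[0x14]=0x4b, mem[0x10]=0x30, mem[0x13]=0xd1, mem[0x0a]=0x86, mem[0x04]=0xda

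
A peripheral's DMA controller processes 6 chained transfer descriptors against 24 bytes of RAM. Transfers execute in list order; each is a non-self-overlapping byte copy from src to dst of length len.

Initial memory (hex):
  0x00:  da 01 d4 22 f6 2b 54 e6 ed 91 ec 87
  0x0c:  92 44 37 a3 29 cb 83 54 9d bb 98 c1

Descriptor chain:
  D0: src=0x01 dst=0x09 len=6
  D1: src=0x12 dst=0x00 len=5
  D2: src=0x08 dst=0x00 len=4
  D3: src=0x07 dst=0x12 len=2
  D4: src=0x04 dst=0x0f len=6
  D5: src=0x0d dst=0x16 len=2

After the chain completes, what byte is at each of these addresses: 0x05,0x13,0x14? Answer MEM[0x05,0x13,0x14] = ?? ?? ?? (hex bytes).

MEM[0x05,0x13,0x14] = 2b ed 01

#0 dst[0x09+6] := {0x01,0xd4,0x22,0xf6,0x2b,0x54}
#1 dst[0x00+5] := {0x83,0x54,0x9d,0xbb,0x98}
#2 dst[0x00+4] := {0xed,0x01,0xd4,0x22}
#3 dst[0x12+2] := {0xe6,0xed}
#4 dst[0x0f+6] := {0x98,0x2b,0x54,0xe6,0xed,0x01}
#5 dst[0x16+2] := {0x2b,0x54}
query mem[0x05]=0x2b, mem[0x13]=0xed, mem[0x14]=0x01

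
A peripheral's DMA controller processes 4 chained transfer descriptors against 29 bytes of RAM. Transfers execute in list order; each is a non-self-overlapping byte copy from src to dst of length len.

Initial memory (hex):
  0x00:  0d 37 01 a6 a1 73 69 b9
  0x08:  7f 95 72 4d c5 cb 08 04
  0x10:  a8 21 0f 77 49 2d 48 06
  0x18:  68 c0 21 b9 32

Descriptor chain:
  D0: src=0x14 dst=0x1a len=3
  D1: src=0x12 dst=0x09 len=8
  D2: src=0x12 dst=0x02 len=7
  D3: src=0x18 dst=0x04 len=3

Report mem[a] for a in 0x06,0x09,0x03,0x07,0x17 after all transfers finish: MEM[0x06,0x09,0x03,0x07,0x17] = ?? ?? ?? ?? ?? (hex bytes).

[0] 0x14->0x1a len=3 : 49 2d 48
[1] 0x12->0x09 len=8 : 0f 77 49 2d 48 06 68 c0
[2] 0x12->0x02 len=7 : 0f 77 49 2d 48 06 68
[3] 0x18->0x04 len=3 : 68 c0 49
query mem[0x06]=0x49, mem[0x09]=0x0f, mem[0x03]=0x77, mem[0x07]=0x06, mem[0x17]=0x06

MEM[0x06,0x09,0x03,0x07,0x17] = 49 0f 77 06 06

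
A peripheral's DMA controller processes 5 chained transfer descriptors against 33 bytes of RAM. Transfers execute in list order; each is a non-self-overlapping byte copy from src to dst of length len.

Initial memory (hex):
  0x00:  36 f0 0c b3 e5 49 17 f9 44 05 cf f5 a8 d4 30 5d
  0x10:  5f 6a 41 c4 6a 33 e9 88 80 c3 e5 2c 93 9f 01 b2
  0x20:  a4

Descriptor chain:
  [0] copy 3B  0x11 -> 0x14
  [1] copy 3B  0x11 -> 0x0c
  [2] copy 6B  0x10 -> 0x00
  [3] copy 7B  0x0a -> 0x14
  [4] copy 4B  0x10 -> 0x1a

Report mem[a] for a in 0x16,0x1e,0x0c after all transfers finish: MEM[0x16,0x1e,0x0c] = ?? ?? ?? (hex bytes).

MEM[0x16,0x1e,0x0c] = 6a 01 6a

[0] 0x11->0x14 len=3 : 6a 41 c4
[1] 0x11->0x0c len=3 : 6a 41 c4
[2] 0x10->0x00 len=6 : 5f 6a 41 c4 6a 41
[3] 0x0a->0x14 len=7 : cf f5 6a 41 c4 5d 5f
[4] 0x10->0x1a len=4 : 5f 6a 41 c4
query mem[0x16]=0x6a, mem[0x1e]=0x01, mem[0x0c]=0x6a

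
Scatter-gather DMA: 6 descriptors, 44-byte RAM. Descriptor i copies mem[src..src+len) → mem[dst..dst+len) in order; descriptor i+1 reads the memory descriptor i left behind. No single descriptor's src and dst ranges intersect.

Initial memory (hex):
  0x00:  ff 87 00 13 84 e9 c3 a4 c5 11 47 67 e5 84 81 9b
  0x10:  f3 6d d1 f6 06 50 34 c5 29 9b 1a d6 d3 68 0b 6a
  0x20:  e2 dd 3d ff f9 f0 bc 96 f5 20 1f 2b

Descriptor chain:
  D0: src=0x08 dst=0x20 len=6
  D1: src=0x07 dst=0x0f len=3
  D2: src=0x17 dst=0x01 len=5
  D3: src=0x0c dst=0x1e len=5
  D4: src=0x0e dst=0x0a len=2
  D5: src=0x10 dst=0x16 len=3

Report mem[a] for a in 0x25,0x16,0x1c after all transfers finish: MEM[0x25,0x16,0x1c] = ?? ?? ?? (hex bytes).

MEM[0x25,0x16,0x1c] = 84 c5 d3

D0: mem[0x20..0x25] <- [c5 11 47 67 e5 84]
D1: mem[0x0f..0x11] <- [a4 c5 11]
D2: mem[0x01..0x05] <- [c5 29 9b 1a d6]
D3: mem[0x1e..0x22] <- [e5 84 81 a4 c5]
D4: mem[0x0a..0x0b] <- [81 a4]
D5: mem[0x16..0x18] <- [c5 11 d1]
query mem[0x25]=0x84, mem[0x16]=0xc5, mem[0x1c]=0xd3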